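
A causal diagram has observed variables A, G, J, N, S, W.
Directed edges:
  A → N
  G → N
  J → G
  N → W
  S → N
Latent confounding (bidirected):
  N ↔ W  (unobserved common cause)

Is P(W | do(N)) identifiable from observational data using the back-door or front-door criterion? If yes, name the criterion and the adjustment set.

desc(N)\{N}={W}; candidates ⊆ {A,G,J,S}.
N↔W: latent back-door arc(s) into N.
size 0: {}; under {} N still reaches {A,G,J,S,W} ∋ W.
size 1: {A}, {G}, {J} …(+1); under {A} N still reaches {G,J,S,W} ∋ W.
size 2: {A,G}, {A,J}, {A,S} …(+3); under {A,G} N still reaches {S,W} ∋ W.
N↔W cannot be blocked by any observed set — no back-door set.
No mediator lies on a directed N→…→W path.
Neither criterion identifies P(W|do(N)) in this graph.

P(W|do(N)): not identifiable (no BD/FD set).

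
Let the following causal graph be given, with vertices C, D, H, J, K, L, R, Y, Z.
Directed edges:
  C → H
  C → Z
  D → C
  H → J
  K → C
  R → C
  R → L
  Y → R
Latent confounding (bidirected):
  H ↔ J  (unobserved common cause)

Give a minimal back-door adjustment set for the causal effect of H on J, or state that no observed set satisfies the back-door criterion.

desc(H)\{H}={J}; candidates ⊆ {C,D,K,L,R,Y,Z}.
H↔J: latent back-door arc(s) into H.
size 0: {}; under {} H still reaches {C,D,J,K,L,R,Y,Z} ∋ J.
size 1: {C}, {D}, {K} …(+4); under {C} H still reaches {J} ∋ J.
size 2: {C,D}, {C,K}, {C,L} …(+18); under {C,D} H still reaches {J} ∋ J.
H↔J cannot be blocked by any observed set — no back-door set.

H→J: no observed back-door set.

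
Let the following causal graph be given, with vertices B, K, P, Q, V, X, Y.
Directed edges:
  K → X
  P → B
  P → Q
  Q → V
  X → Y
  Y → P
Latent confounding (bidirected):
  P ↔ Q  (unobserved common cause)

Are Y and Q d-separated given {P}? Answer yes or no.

Bayes-Ball from Y | {P} reaches {K,Q,V,X}.
Q ∈ reach(Y|{P}) ⇒ Y ⊥̸ Q | {P}.

No — Y and Q are d-connected given {P}.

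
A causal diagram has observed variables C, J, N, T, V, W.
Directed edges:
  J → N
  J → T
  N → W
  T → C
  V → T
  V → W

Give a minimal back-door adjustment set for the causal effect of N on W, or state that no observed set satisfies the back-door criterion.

N→W: minimal back-door set ∅.

desc(N)\{N}={W}; candidates ⊆ {C,J,T,V}.
∅: N⊥W given ∅ in G with N→· removed — back-door holds.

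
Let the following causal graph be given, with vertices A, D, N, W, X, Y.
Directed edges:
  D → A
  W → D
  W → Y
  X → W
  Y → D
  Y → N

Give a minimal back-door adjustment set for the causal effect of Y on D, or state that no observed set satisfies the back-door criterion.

Y→D: minimal back-door set {W}.

desc(Y)\{Y}={A,D,N}; candidates ⊆ {W,X}.
size 0: {}; under {} Y still reaches {A,D,W,X} ∋ D.
{W}: Y⊥D given {W} in G with Y→· removed — back-door holds.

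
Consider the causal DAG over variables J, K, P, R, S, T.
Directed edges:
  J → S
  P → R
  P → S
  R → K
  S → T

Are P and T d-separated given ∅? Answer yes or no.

Bayes-Ball from P | ∅ reaches {K,R,S,T}.
T ∈ reach(P|∅) ⇒ P ⊥̸ T | ∅.

No — P and T are d-connected given ∅.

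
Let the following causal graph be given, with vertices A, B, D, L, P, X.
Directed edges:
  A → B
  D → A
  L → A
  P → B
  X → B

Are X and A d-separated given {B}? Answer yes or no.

Bayes-Ball from X | {B} reaches {A,D,L,P}.
A ∈ reach(X|{B}) ⇒ X ⊥̸ A | {B}.

No — X and A are d-connected given {B}.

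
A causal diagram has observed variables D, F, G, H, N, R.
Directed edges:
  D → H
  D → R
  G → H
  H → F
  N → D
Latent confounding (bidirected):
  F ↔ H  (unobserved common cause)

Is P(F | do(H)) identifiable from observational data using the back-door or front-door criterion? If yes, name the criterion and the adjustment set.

P(F|do(H)): not identifiable (no BD/FD set).

desc(H)\{H}={F}; candidates ⊆ {D,G,N,R}.
H↔F: latent back-door arc(s) into H.
size 0: {}; under {} H still reaches {D,F,G,N,R} ∋ F.
size 1: {D}, {G}, {N} …(+1); under {D} H still reaches {F,G} ∋ F.
size 2: {D,G}, {D,N}, {D,R} …(+3); under {D,G} H still reaches {F} ∋ F.
H↔F cannot be blocked by any observed set — no back-door set.
No mediator lies on a directed H→…→F path.
Neither criterion identifies P(F|do(H)) in this graph.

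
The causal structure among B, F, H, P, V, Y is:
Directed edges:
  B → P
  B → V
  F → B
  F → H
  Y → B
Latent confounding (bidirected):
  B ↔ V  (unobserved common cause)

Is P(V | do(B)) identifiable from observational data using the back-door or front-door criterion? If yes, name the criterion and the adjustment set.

P(V|do(B)): not identifiable (no BD/FD set).

desc(B)\{B}={P,V}; candidates ⊆ {F,H,Y}.
B↔V: latent back-door arc(s) into B.
size 0: {}; under {} B still reaches {F,H,V,Y} ∋ V.
size 1: {F}, {H}, {Y}; under {F} B still reaches {V,Y} ∋ V.
size 2: {F,H}, {F,Y}, {H,Y}; under {F,H} B still reaches {V,Y} ∋ V.
B↔V cannot be blocked by any observed set — no back-door set.
No mediator lies on a directed B→…→V path.
Neither criterion identifies P(V|do(B)) in this graph.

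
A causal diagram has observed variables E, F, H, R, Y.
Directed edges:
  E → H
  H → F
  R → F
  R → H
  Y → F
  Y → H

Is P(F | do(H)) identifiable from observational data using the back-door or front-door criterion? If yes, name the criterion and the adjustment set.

P(F|do(H)): backdoor, adjust for {R, Y}.

desc(H)\{H}={F}; candidates ⊆ {E,R,Y}.
size 0: {}; under {} H still reaches {E,F,R,Y} ∋ F.
size 1: {E}, {R}, {Y}; under {E} H still reaches {F,R,Y} ∋ F.
{R,Y}: H⊥F given {R,Y} in G with H→· removed — back-door holds.
P(F|do(H)) = Σ_{R,Y} P(F|H,R,Y)·P(R,Y).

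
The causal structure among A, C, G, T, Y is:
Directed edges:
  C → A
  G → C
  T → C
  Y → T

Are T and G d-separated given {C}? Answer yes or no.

No — T and G are d-connected given {C}.

Bayes-Ball from T | {C} reaches {G,Y}.
G ∈ reach(T|{C}) ⇒ T ⊥̸ G | {C}.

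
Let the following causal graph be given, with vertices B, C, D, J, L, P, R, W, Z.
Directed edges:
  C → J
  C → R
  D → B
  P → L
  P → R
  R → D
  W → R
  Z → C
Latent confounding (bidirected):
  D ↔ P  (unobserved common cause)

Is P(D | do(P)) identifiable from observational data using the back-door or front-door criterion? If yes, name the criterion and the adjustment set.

desc(P)\{P}={B,D,L,R}; candidates ⊆ {C,J,W,Z}.
P↔D: latent back-door arc(s) into P.
size 0: {}; under {} P still reaches {B,D} ∋ D.
size 1: {C}, {J}, {W} …(+1); under {C} P still reaches {B,D} ∋ D.
size 2: {C,J}, {C,W}, {C,Z} …(+3); under {C,J} P still reaches {B,D} ∋ D.
P↔D cannot be blocked by any observed set — no back-door set.
{R}: (i) intercepts every directed P→D path; (ii) no back-door P→{R}; (iii) {P} blocks every back-door {R}→D. Front-door holds.
P(D|do(P)) = Σ_{R} P(R|P) Σ_{P'} P(D|R,P')P(P').

P(D|do(P)): frontdoor, adjust for {R}.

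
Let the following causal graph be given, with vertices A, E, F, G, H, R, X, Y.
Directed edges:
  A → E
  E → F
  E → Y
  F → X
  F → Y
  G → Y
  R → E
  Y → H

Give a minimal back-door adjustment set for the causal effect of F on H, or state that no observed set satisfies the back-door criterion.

desc(F)\{F}={H,X,Y}; candidates ⊆ {A,E,G,R}.
size 0: {}; under {} F still reaches {A,E,H,R,Y} ∋ H.
{E}: F⊥H given {E} in G with F→· removed — back-door holds.

F→H: minimal back-door set {E}.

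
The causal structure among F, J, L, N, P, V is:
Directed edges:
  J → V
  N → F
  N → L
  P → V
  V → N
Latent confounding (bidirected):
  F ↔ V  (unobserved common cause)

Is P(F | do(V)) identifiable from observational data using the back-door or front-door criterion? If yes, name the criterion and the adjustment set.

P(F|do(V)): frontdoor, adjust for {N}.

desc(V)\{V}={F,L,N}; candidates ⊆ {J,P}.
V↔F: latent back-door arc(s) into V.
size 0: {}; under {} V still reaches {F,J,P} ∋ F.
size 1: {J}, {P}; under {J} V still reaches {F,P} ∋ F.
size 2: {J,P}; under {J,P} V still reaches {F} ∋ F.
V↔F cannot be blocked by any observed set — no back-door set.
{N}: (i) intercepts every directed V→F path; (ii) no back-door V→{N}; (iii) {V} blocks every back-door {N}→F. Front-door holds.
P(F|do(V)) = Σ_{N} P(N|V) Σ_{V'} P(F|N,V')P(V').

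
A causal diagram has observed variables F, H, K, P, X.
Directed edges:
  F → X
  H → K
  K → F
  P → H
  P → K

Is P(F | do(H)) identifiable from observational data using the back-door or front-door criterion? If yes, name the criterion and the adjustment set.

desc(H)\{H}={F,K,X}; candidates ⊆ {P}.
size 0: {}; under {} H still reaches {F,K,P,X} ∋ F.
{P}: H⊥F given {P} in G with H→· removed — back-door holds.
P(F|do(H)) = Σ_{P} P(F|H,P)·P(P).

P(F|do(H)): backdoor, adjust for {P}.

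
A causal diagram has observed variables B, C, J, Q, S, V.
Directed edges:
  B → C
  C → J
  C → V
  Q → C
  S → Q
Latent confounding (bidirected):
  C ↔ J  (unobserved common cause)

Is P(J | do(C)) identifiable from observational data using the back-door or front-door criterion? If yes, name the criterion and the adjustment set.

P(J|do(C)): not identifiable (no BD/FD set).

desc(C)\{C}={J,V}; candidates ⊆ {B,Q,S}.
C↔J: latent back-door arc(s) into C.
size 0: {}; under {} C still reaches {B,J,Q,S} ∋ J.
size 1: {B}, {Q}, {S}; under {B} C still reaches {J,Q,S} ∋ J.
size 2: {B,Q}, {B,S}, {Q,S}; under {B,Q} C still reaches {J} ∋ J.
C↔J cannot be blocked by any observed set — no back-door set.
No mediator lies on a directed C→…→J path.
Neither criterion identifies P(J|do(C)) in this graph.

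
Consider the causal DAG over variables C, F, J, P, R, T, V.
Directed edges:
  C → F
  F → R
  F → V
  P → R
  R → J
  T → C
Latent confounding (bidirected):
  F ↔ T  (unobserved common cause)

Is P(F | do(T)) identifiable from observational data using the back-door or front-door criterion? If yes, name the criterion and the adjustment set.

desc(T)\{T}={C,F,J,R,V}; candidates ⊆ {P}.
T↔F: latent back-door arc(s) into T.
size 0: {}; under {} T still reaches {F,J,R,V} ∋ F.
size 1: {P}; under {P} T still reaches {F,J,R,V} ∋ F.
T↔F cannot be blocked by any observed set — no back-door set.
{C}: (i) intercepts every directed T→F path; (ii) no back-door T→{C}; (iii) {T} blocks every back-door {C}→F. Front-door holds.
P(F|do(T)) = Σ_{C} P(C|T) Σ_{T'} P(F|C,T')P(T').

P(F|do(T)): frontdoor, adjust for {C}.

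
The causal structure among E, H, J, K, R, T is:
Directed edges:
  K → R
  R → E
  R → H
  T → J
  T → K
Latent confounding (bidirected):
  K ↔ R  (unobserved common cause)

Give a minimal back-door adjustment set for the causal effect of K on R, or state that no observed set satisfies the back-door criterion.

desc(K)\{K}={E,H,R}; candidates ⊆ {J,T}.
K↔R: latent back-door arc(s) into K.
size 0: {}; under {} K still reaches {E,H,J,R,T} ∋ R.
size 1: {J}, {T}; under {J} K still reaches {E,H,R,T} ∋ R.
size 2: {J,T}; under {J,T} K still reaches {E,H,R} ∋ R.
K↔R cannot be blocked by any observed set — no back-door set.

K→R: no observed back-door set.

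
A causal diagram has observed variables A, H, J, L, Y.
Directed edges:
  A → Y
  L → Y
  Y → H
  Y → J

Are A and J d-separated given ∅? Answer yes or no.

Bayes-Ball from A | ∅ reaches {H,J,Y}.
J ∈ reach(A|∅) ⇒ A ⊥̸ J | ∅.

No — A and J are d-connected given ∅.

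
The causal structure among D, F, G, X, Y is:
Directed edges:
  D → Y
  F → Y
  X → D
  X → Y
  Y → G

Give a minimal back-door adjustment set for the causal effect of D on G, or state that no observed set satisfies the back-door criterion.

D→G: minimal back-door set {X}.

desc(D)\{D}={G,Y}; candidates ⊆ {F,X}.
size 0: {}; under {} D still reaches {G,X,Y} ∋ G.
{X}: D⊥G given {X} in G with D→· removed — back-door holds.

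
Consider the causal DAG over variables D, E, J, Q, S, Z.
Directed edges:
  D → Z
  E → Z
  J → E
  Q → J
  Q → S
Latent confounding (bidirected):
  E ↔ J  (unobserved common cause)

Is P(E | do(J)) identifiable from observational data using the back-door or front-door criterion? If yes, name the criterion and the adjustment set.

desc(J)\{J}={E,Z}; candidates ⊆ {D,Q,S}.
J↔E: latent back-door arc(s) into J.
size 0: {}; under {} J still reaches {E,Q,S,Z} ∋ E.
size 1: {D}, {Q}, {S}; under {D} J still reaches {E,Q,S,Z} ∋ E.
size 2: {D,Q}, {D,S}, {Q,S}; under {D,Q} J still reaches {E,Z} ∋ E.
J↔E cannot be blocked by any observed set — no back-door set.
No mediator lies on a directed J→…→E path.
Neither criterion identifies P(E|do(J)) in this graph.

P(E|do(J)): not identifiable (no BD/FD set).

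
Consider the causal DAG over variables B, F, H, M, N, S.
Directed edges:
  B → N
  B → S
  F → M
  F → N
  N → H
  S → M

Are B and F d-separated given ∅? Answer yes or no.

Yes — B ⊥ F | ∅.

Bayes-Ball from B | ∅ reaches {H,M,N,S}.
F ∉ reach(B|∅) ⇒ B ⊥ F | ∅.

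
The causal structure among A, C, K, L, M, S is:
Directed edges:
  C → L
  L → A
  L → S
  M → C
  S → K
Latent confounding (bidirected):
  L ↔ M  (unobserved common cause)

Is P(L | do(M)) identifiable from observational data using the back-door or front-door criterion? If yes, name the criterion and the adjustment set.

desc(M)\{M}={A,C,K,L,S}; candidates ⊆ {—}.
M↔L: latent back-door arc(s) into M.
size 0: {}; under {} M still reaches {A,K,L,S} ∋ L.
M↔L cannot be blocked by any observed set — no back-door set.
{C}: (i) intercepts every directed M→L path; (ii) no back-door M→{C}; (iii) {M} blocks every back-door {C}→L. Front-door holds.
P(L|do(M)) = Σ_{C} P(C|M) Σ_{M'} P(L|C,M')P(M').

P(L|do(M)): frontdoor, adjust for {C}.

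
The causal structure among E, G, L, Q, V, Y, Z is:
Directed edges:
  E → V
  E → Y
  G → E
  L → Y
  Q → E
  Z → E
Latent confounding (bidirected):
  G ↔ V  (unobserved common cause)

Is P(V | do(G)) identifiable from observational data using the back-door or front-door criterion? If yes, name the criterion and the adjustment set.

P(V|do(G)): frontdoor, adjust for {E}.

desc(G)\{G}={E,V,Y}; candidates ⊆ {L,Q,Z}.
G↔V: latent back-door arc(s) into G.
size 0: {}; under {} G still reaches {V} ∋ V.
size 1: {L}, {Q}, {Z}; under {L} G still reaches {V} ∋ V.
size 2: {L,Q}, {L,Z}, {Q,Z}; under {L,Q} G still reaches {V} ∋ V.
G↔V cannot be blocked by any observed set — no back-door set.
{E}: (i) intercepts every directed G→V path; (ii) no back-door G→{E}; (iii) {G} blocks every back-door {E}→V. Front-door holds.
P(V|do(G)) = Σ_{E} P(E|G) Σ_{G'} P(V|E,G')P(G').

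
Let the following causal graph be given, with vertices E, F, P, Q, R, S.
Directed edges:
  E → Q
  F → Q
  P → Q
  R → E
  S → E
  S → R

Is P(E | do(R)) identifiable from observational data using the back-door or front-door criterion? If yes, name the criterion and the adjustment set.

desc(R)\{R}={E,Q}; candidates ⊆ {F,P,S}.
size 0: {}; under {} R still reaches {E,Q,S} ∋ E.
{S}: R⊥E given {S} in G with R→· removed — back-door holds.
P(E|do(R)) = Σ_{S} P(E|R,S)·P(S).

P(E|do(R)): backdoor, adjust for {S}.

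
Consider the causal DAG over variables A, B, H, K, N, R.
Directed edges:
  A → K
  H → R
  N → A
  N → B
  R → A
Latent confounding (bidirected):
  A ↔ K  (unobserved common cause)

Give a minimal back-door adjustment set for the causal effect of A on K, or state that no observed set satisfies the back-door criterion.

desc(A)\{A}={K}; candidates ⊆ {B,H,N,R}.
A↔K: latent back-door arc(s) into A.
size 0: {}; under {} A still reaches {B,H,K,N,R} ∋ K.
size 1: {B}, {H}, {N} …(+1); under {B} A still reaches {H,K,N,R} ∋ K.
size 2: {B,H}, {B,N}, {B,R} …(+3); under {B,H} A still reaches {K,N,R} ∋ K.
A↔K cannot be blocked by any observed set — no back-door set.

A→K: no observed back-door set.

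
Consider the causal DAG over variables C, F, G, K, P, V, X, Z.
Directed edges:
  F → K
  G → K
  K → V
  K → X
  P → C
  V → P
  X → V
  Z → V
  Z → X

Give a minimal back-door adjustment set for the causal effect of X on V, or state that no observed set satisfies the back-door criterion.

X→V: minimal back-door set {K, Z}.

desc(X)\{X}={C,P,V}; candidates ⊆ {F,G,K,Z}.
size 0: {}; under {} X still reaches {C,F,G,K,P,V,Z} ∋ V.
size 1: {F}, {G}, {K} …(+1); under {F} X still reaches {C,G,K,P,V,Z} ∋ V.
{K,Z}: X⊥V given {K,Z} in G with X→· removed — back-door holds.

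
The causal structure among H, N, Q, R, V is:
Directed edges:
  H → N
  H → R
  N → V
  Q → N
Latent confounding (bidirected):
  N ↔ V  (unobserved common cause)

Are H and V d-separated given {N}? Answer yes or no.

No — H and V are d-connected given {N}.

Bayes-Ball from H | {N} reaches {Q,R,V}.
V ∈ reach(H|{N}) ⇒ H ⊥̸ V | {N}.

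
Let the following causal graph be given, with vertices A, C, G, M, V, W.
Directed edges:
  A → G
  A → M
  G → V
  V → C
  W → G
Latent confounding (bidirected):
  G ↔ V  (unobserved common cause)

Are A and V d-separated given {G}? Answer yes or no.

Bayes-Ball from A | {G} reaches {C,M,V,W}.
V ∈ reach(A|{G}) ⇒ A ⊥̸ V | {G}.

No — A and V are d-connected given {G}.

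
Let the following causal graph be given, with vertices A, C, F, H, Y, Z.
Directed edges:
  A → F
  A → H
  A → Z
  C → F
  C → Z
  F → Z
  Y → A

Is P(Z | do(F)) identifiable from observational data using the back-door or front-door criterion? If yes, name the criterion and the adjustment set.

desc(F)\{F}={Z}; candidates ⊆ {A,C,H,Y}.
size 0: {}; under {} F still reaches {A,C,H,Y,Z} ∋ Z.
size 1: {A}, {C}, {H} …(+1); under {A} F still reaches {C,Z} ∋ Z.
{A,C}: F⊥Z given {A,C} in G with F→· removed — back-door holds.
P(Z|do(F)) = Σ_{A,C} P(Z|F,A,C)·P(A,C).

P(Z|do(F)): backdoor, adjust for {A, C}.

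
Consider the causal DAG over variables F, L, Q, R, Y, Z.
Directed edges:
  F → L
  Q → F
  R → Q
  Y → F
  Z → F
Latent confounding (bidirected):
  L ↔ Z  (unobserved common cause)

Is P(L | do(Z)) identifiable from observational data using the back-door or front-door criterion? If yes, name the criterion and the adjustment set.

P(L|do(Z)): frontdoor, adjust for {F}.

desc(Z)\{Z}={F,L}; candidates ⊆ {Q,R,Y}.
Z↔L: latent back-door arc(s) into Z.
size 0: {}; under {} Z still reaches {L} ∋ L.
size 1: {Q}, {R}, {Y}; under {Q} Z still reaches {L} ∋ L.
size 2: {Q,R}, {Q,Y}, {R,Y}; under {Q,R} Z still reaches {L} ∋ L.
Z↔L cannot be blocked by any observed set — no back-door set.
{F}: (i) intercepts every directed Z→L path; (ii) no back-door Z→{F}; (iii) {Z} blocks every back-door {F}→L. Front-door holds.
P(L|do(Z)) = Σ_{F} P(F|Z) Σ_{Z'} P(L|F,Z')P(Z').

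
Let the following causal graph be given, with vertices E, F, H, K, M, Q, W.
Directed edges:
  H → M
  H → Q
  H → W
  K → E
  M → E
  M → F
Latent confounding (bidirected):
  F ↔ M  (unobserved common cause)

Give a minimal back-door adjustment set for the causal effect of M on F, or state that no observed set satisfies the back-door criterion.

desc(M)\{M}={E,F}; candidates ⊆ {H,K,Q,W}.
M↔F: latent back-door arc(s) into M.
size 0: {}; under {} M still reaches {F,H,Q,W} ∋ F.
size 1: {H}, {K}, {Q} …(+1); under {H} M still reaches {F} ∋ F.
size 2: {H,K}, {H,Q}, {H,W} …(+3); under {H,K} M still reaches {F} ∋ F.
M↔F cannot be blocked by any observed set — no back-door set.

M→F: no observed back-door set.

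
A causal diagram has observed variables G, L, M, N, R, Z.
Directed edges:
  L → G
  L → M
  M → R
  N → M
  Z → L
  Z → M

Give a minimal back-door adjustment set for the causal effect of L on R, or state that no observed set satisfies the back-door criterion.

desc(L)\{L}={G,M,R}; candidates ⊆ {N,Z}.
size 0: {}; under {} L still reaches {M,R,Z} ∋ R.
{Z}: L⊥R given {Z} in G with L→· removed — back-door holds.

L→R: minimal back-door set {Z}.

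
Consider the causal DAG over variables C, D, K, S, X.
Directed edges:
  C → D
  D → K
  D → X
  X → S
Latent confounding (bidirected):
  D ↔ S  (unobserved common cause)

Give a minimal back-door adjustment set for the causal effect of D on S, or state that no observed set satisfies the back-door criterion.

desc(D)\{D}={K,S,X}; candidates ⊆ {C}.
D↔S: latent back-door arc(s) into D.
size 0: {}; under {} D still reaches {C,S} ∋ S.
size 1: {C}; under {C} D still reaches {S} ∋ S.
D↔S cannot be blocked by any observed set — no back-door set.

D→S: no observed back-door set.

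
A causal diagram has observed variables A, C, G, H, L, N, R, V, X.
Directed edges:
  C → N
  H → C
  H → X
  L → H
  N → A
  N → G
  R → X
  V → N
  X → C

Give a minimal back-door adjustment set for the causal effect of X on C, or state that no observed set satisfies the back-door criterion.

X→C: minimal back-door set {H}.

desc(X)\{X}={A,C,G,N}; candidates ⊆ {H,L,R,V}.
size 0: {}; under {} X still reaches {A,C,G,H,L,N,R} ∋ C.
{H}: X⊥C given {H} in G with X→· removed — back-door holds.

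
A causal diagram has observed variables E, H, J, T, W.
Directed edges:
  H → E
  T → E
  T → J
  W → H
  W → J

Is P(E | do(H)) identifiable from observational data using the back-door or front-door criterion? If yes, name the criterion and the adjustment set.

desc(H)\{H}={E}; candidates ⊆ {J,T,W}.
∅: H⊥E given ∅ in G with H→· removed — back-door holds.
P(E|do(H)) = P(E|H) — no adjustment needed.

P(E|do(H)): backdoor, adjust for ∅.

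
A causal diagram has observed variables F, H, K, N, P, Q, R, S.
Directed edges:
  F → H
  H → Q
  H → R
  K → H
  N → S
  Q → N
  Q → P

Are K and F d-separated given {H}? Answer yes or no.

Bayes-Ball from K | {H} reaches {F}.
F ∈ reach(K|{H}) ⇒ K ⊥̸ F | {H}.

No — K and F are d-connected given {H}.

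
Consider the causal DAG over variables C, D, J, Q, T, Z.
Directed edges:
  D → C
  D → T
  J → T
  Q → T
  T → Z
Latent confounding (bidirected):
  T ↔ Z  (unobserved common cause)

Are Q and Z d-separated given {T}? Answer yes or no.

Bayes-Ball from Q | {T} reaches {C,D,J,Z}.
Z ∈ reach(Q|{T}) ⇒ Q ⊥̸ Z | {T}.

No — Q and Z are d-connected given {T}.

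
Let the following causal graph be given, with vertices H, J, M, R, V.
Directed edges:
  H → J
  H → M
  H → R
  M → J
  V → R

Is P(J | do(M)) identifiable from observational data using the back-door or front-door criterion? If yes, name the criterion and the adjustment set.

P(J|do(M)): backdoor, adjust for {H}.

desc(M)\{M}={J}; candidates ⊆ {H,R,V}.
size 0: {}; under {} M still reaches {H,J,R} ∋ J.
{H}: M⊥J given {H} in G with M→· removed — back-door holds.
P(J|do(M)) = Σ_{H} P(J|M,H)·P(H).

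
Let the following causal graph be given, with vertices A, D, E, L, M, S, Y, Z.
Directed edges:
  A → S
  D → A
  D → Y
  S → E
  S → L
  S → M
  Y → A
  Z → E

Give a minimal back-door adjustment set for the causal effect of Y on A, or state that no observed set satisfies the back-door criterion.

desc(Y)\{Y}={A,E,L,M,S}; candidates ⊆ {D,Z}.
size 0: {}; under {} Y still reaches {A,D,E,L,M,S} ∋ A.
{D}: Y⊥A given {D} in G with Y→· removed — back-door holds.

Y→A: minimal back-door set {D}.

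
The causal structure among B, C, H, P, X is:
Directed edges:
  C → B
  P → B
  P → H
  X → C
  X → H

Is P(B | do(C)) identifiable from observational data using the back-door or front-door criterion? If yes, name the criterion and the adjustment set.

desc(C)\{C}={B}; candidates ⊆ {H,P,X}.
∅: C⊥B given ∅ in G with C→· removed — back-door holds.
P(B|do(C)) = P(B|C) — no adjustment needed.

P(B|do(C)): backdoor, adjust for ∅.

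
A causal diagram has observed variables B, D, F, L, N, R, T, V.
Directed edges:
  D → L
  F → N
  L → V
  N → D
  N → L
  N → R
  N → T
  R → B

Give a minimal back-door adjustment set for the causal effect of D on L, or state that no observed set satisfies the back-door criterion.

D→L: minimal back-door set {N}.

desc(D)\{D}={L,V}; candidates ⊆ {B,F,N,R,T}.
size 0: {}; under {} D still reaches {B,F,L,N,R,T,V} ∋ L.
{N}: D⊥L given {N} in G with D→· removed — back-door holds.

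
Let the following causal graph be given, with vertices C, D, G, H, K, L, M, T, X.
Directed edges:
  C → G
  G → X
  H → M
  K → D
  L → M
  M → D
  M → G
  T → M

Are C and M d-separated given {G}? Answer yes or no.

No — C and M are d-connected given {G}.

Bayes-Ball from C | {G} reaches {D,H,L,M,T}.
M ∈ reach(C|{G}) ⇒ C ⊥̸ M | {G}.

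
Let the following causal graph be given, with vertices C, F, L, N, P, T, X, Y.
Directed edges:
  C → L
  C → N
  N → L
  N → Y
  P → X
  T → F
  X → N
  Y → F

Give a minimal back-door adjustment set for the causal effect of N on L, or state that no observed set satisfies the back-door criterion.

desc(N)\{N}={F,L,Y}; candidates ⊆ {C,P,T,X}.
size 0: {}; under {} N still reaches {C,L,P,X} ∋ L.
{C}: N⊥L given {C} in G with N→· removed — back-door holds.

N→L: minimal back-door set {C}.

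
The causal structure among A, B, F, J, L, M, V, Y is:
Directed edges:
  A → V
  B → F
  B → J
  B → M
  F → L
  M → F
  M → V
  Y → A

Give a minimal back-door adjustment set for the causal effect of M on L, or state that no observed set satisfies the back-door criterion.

M→L: minimal back-door set {B}.

desc(M)\{M}={F,L,V}; candidates ⊆ {A,B,J,Y}.
size 0: {}; under {} M still reaches {B,F,J,L} ∋ L.
{B}: M⊥L given {B} in G with M→· removed — back-door holds.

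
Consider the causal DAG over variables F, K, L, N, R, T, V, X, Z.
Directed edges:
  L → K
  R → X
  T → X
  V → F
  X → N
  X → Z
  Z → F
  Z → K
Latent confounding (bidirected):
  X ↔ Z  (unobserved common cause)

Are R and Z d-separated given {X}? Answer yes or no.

No — R and Z are d-connected given {X}.

Bayes-Ball from R | {X} reaches {F,K,T,Z}.
Z ∈ reach(R|{X}) ⇒ R ⊥̸ Z | {X}.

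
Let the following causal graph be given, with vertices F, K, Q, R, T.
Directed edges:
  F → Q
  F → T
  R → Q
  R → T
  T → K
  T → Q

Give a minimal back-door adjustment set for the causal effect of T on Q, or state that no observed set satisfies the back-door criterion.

desc(T)\{T}={K,Q}; candidates ⊆ {F,R}.
size 0: {}; under {} T still reaches {F,Q,R} ∋ Q.
size 1: {F}, {R}; under {F} T still reaches {Q,R} ∋ Q.
{F,R}: T⊥Q given {F,R} in G with T→· removed — back-door holds.

T→Q: minimal back-door set {F, R}.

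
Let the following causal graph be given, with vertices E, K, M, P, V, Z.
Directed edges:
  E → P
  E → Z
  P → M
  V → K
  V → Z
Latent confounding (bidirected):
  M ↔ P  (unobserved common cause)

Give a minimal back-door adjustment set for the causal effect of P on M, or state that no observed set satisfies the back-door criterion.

desc(P)\{P}={M}; candidates ⊆ {E,K,V,Z}.
P↔M: latent back-door arc(s) into P.
size 0: {}; under {} P still reaches {E,M,Z} ∋ M.
size 1: {E}, {K}, {V} …(+1); under {E} P still reaches {M} ∋ M.
size 2: {E,K}, {E,V}, {E,Z} …(+3); under {E,K} P still reaches {M} ∋ M.
P↔M cannot be blocked by any observed set — no back-door set.

P→M: no observed back-door set.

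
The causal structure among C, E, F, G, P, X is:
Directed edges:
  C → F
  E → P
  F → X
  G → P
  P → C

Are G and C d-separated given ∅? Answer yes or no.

No — G and C are d-connected given ∅.

Bayes-Ball from G | ∅ reaches {C,F,P,X}.
C ∈ reach(G|∅) ⇒ G ⊥̸ C | ∅.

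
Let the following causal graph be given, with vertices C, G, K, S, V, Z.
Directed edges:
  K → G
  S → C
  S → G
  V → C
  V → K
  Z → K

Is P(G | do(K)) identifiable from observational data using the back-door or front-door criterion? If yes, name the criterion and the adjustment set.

P(G|do(K)): backdoor, adjust for ∅.

desc(K)\{K}={G}; candidates ⊆ {C,S,V,Z}.
∅: K⊥G given ∅ in G with K→· removed — back-door holds.
P(G|do(K)) = P(G|K) — no adjustment needed.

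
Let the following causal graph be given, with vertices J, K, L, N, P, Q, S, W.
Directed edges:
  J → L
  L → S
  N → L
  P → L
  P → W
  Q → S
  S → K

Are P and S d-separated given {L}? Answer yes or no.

Yes — P ⊥ S | {L}.

Bayes-Ball from P | {L} reaches {J,N,W}.
S ∉ reach(P|{L}) ⇒ P ⊥ S | {L}.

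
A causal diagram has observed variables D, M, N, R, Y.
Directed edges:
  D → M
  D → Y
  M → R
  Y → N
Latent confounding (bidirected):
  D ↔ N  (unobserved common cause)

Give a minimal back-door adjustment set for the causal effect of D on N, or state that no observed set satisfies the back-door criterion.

desc(D)\{D}={M,N,R,Y}; candidates ⊆ {—}.
D↔N: latent back-door arc(s) into D.
size 0: {}; under {} D still reaches {N} ∋ N.
D↔N cannot be blocked by any observed set — no back-door set.

D→N: no observed back-door set.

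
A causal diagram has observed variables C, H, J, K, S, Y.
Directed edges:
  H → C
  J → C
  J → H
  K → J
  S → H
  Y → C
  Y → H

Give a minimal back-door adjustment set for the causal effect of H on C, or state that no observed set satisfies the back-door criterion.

H→C: minimal back-door set {J, Y}.

desc(H)\{H}={C}; candidates ⊆ {J,K,S,Y}.
size 0: {}; under {} H still reaches {C,J,K,S,Y} ∋ C.
size 1: {J}, {K}, {S} …(+1); under {J} H still reaches {C,S,Y} ∋ C.
{J,Y}: H⊥C given {J,Y} in G with H→· removed — back-door holds.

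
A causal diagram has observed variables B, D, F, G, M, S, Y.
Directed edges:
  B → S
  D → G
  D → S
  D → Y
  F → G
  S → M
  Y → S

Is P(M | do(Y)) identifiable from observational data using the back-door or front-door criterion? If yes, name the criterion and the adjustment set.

desc(Y)\{Y}={M,S}; candidates ⊆ {B,D,F,G}.
size 0: {}; under {} Y still reaches {D,G,M,S} ∋ M.
{D}: Y⊥M given {D} in G with Y→· removed — back-door holds.
P(M|do(Y)) = Σ_{D} P(M|Y,D)·P(D).

P(M|do(Y)): backdoor, adjust for {D}.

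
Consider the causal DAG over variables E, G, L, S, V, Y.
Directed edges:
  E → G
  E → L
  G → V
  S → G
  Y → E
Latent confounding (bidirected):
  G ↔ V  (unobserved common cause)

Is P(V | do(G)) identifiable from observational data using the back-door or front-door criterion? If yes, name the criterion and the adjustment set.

desc(G)\{G}={V}; candidates ⊆ {E,L,S,Y}.
G↔V: latent back-door arc(s) into G.
size 0: {}; under {} G still reaches {E,L,S,V,Y} ∋ V.
size 1: {E}, {L}, {S} …(+1); under {E} G still reaches {S,V} ∋ V.
size 2: {E,L}, {E,S}, {E,Y} …(+3); under {E,L} G still reaches {S,V} ∋ V.
G↔V cannot be blocked by any observed set — no back-door set.
No mediator lies on a directed G→…→V path.
Neither criterion identifies P(V|do(G)) in this graph.

P(V|do(G)): not identifiable (no BD/FD set).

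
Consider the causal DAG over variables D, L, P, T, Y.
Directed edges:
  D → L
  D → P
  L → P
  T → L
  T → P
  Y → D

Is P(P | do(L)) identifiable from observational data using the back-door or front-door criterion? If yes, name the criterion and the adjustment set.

P(P|do(L)): backdoor, adjust for {D, T}.

desc(L)\{L}={P}; candidates ⊆ {D,T,Y}.
size 0: {}; under {} L still reaches {D,P,T,Y} ∋ P.
size 1: {D}, {T}, {Y}; under {D} L still reaches {P,T} ∋ P.
{D,T}: L⊥P given {D,T} in G with L→· removed — back-door holds.
P(P|do(L)) = Σ_{D,T} P(P|L,D,T)·P(D,T).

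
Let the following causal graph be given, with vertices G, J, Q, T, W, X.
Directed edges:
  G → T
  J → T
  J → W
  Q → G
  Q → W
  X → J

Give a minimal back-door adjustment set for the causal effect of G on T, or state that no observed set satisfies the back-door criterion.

G→T: minimal back-door set ∅.

desc(G)\{G}={T}; candidates ⊆ {J,Q,W,X}.
∅: G⊥T given ∅ in G with G→· removed — back-door holds.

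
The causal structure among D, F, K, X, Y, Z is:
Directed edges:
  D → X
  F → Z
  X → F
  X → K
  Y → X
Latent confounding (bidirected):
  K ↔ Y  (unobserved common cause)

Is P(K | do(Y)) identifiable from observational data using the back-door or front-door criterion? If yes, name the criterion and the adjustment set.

desc(Y)\{Y}={F,K,X,Z}; candidates ⊆ {D}.
Y↔K: latent back-door arc(s) into Y.
size 0: {}; under {} Y still reaches {K} ∋ K.
size 1: {D}; under {D} Y still reaches {K} ∋ K.
Y↔K cannot be blocked by any observed set — no back-door set.
{X}: (i) intercepts every directed Y→K path; (ii) no back-door Y→{X}; (iii) {Y} blocks every back-door {X}→K. Front-door holds.
P(K|do(Y)) = Σ_{X} P(X|Y) Σ_{Y'} P(K|X,Y')P(Y').

P(K|do(Y)): frontdoor, adjust for {X}.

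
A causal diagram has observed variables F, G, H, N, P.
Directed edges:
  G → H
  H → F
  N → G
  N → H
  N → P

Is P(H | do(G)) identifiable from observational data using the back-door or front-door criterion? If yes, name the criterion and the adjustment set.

P(H|do(G)): backdoor, adjust for {N}.

desc(G)\{G}={F,H}; candidates ⊆ {N,P}.
size 0: {}; under {} G still reaches {F,H,N,P} ∋ H.
{N}: G⊥H given {N} in G with G→· removed — back-door holds.
P(H|do(G)) = Σ_{N} P(H|G,N)·P(N).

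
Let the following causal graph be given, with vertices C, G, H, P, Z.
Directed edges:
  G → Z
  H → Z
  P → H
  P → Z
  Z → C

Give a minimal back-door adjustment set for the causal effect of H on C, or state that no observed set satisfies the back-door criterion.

H→C: minimal back-door set {P}.

desc(H)\{H}={C,Z}; candidates ⊆ {G,P}.
size 0: {}; under {} H still reaches {C,P,Z} ∋ C.
{P}: H⊥C given {P} in G with H→· removed — back-door holds.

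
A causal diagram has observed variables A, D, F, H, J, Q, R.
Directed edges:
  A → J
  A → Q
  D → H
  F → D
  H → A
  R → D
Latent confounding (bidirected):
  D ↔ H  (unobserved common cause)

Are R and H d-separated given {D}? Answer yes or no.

No — R and H are d-connected given {D}.

Bayes-Ball from R | {D} reaches {A,F,H,J,Q}.
H ∈ reach(R|{D}) ⇒ R ⊥̸ H | {D}.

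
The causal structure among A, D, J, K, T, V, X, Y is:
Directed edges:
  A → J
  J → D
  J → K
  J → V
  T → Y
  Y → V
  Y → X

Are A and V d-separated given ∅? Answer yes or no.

Bayes-Ball from A | ∅ reaches {D,J,K,V}.
V ∈ reach(A|∅) ⇒ A ⊥̸ V | ∅.

No — A and V are d-connected given ∅.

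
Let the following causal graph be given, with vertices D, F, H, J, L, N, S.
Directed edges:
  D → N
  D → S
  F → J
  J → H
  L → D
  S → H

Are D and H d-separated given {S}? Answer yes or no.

Yes — D ⊥ H | {S}.

Bayes-Ball from D | {S} reaches {L,N}.
H ∉ reach(D|{S}) ⇒ D ⊥ H | {S}.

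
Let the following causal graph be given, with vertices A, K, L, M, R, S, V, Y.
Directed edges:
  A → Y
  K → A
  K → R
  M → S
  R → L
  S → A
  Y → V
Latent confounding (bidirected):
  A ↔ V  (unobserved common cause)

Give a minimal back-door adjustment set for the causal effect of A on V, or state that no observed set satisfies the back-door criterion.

A→V: no observed back-door set.

desc(A)\{A}={V,Y}; candidates ⊆ {K,L,M,R,S}.
A↔V: latent back-door arc(s) into A.
size 0: {}; under {} A still reaches {K,L,M,R,S,V} ∋ V.
size 1: {K}, {L}, {M} …(+2); under {K} A still reaches {M,S,V} ∋ V.
size 2: {K,L}, {K,M}, {K,R} …(+7); under {K,L} A still reaches {M,S,V} ∋ V.
A↔V cannot be blocked by any observed set — no back-door set.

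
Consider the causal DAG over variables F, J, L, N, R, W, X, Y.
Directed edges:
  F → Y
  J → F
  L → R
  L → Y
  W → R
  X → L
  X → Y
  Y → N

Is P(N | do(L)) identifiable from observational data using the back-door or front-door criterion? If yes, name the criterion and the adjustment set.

desc(L)\{L}={N,R,Y}; candidates ⊆ {F,J,W,X}.
size 0: {}; under {} L still reaches {N,X,Y} ∋ N.
{X}: L⊥N given {X} in G with L→· removed — back-door holds.
P(N|do(L)) = Σ_{X} P(N|L,X)·P(X).

P(N|do(L)): backdoor, adjust for {X}.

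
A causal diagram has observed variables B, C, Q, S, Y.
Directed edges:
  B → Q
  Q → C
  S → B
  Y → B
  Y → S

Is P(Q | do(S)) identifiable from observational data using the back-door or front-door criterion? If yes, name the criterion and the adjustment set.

desc(S)\{S}={B,C,Q}; candidates ⊆ {Y}.
size 0: {}; under {} S still reaches {B,C,Q,Y} ∋ Q.
{Y}: S⊥Q given {Y} in G with S→· removed — back-door holds.
P(Q|do(S)) = Σ_{Y} P(Q|S,Y)·P(Y).

P(Q|do(S)): backdoor, adjust for {Y}.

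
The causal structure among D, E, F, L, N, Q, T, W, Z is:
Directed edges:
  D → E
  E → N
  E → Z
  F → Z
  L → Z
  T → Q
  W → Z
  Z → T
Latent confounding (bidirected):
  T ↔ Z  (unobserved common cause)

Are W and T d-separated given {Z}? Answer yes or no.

No — W and T are d-connected given {Z}.

Bayes-Ball from W | {Z} reaches {D,E,F,L,N,Q,T}.
T ∈ reach(W|{Z}) ⇒ W ⊥̸ T | {Z}.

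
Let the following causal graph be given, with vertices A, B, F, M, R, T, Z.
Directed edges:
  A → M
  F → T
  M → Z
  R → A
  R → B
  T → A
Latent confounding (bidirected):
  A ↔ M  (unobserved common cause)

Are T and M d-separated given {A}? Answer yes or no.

No — T and M are d-connected given {A}.

Bayes-Ball from T | {A} reaches {B,F,M,R,Z}.
M ∈ reach(T|{A}) ⇒ T ⊥̸ M | {A}.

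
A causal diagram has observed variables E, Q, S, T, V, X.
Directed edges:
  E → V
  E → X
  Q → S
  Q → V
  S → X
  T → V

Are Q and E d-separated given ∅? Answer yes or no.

Bayes-Ball from Q | ∅ reaches {S,V,X}.
E ∉ reach(Q|∅) ⇒ Q ⊥ E | ∅.

Yes — Q ⊥ E | ∅.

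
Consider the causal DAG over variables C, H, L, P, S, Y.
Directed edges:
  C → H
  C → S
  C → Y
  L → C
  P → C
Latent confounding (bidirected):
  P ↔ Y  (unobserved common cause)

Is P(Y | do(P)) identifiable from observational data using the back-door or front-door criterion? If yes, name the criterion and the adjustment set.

P(Y|do(P)): frontdoor, adjust for {C}.

desc(P)\{P}={C,H,S,Y}; candidates ⊆ {L}.
P↔Y: latent back-door arc(s) into P.
size 0: {}; under {} P still reaches {Y} ∋ Y.
size 1: {L}; under {L} P still reaches {Y} ∋ Y.
P↔Y cannot be blocked by any observed set — no back-door set.
{C}: (i) intercepts every directed P→Y path; (ii) no back-door P→{C}; (iii) {P} blocks every back-door {C}→Y. Front-door holds.
P(Y|do(P)) = Σ_{C} P(C|P) Σ_{P'} P(Y|C,P')P(P').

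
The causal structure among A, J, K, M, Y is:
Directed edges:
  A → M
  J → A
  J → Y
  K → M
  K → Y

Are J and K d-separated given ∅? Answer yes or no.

Bayes-Ball from J | ∅ reaches {A,M,Y}.
K ∉ reach(J|∅) ⇒ J ⊥ K | ∅.

Yes — J ⊥ K | ∅.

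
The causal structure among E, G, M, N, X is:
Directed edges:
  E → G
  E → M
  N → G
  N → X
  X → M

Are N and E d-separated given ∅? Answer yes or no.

Bayes-Ball from N | ∅ reaches {G,M,X}.
E ∉ reach(N|∅) ⇒ N ⊥ E | ∅.

Yes — N ⊥ E | ∅.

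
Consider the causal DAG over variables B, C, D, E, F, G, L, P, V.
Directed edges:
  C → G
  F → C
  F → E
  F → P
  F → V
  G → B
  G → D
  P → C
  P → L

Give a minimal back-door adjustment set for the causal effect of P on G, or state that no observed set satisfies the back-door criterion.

desc(P)\{P}={B,C,D,G,L}; candidates ⊆ {E,F,V}.
size 0: {}; under {} P still reaches {B,C,D,E,F,G,V} ∋ G.
{F}: P⊥G given {F} in G with P→· removed — back-door holds.

P→G: minimal back-door set {F}.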